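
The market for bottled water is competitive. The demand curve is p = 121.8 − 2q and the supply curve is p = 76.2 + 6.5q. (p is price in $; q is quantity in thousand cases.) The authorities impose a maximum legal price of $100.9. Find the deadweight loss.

$10.41 thousand

Competitive equilibrium: 121.8 − 2q = 76.2 + 6.5q → q* = 5.3647, p* = 111.0706.
At the ceiling p = 100.9, quantity supplied = (100.9 − 76.2)/6.5 = 3.8.
Willingness to pay at q' = 3.8: 121.8 − 2·3.8 = 114.2.
Δq = 5.3647 − 3.8 = 1.5647; wedge = 114.2 − 100.9 = 13.3.
Welfare loss = ½ × 1.5647 × 13.3 = $10.41 thousand.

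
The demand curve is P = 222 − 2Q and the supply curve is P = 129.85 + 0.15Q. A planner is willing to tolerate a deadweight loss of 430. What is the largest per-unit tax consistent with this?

Competitive equilibrium: 222 − 2Q = 129.85 + 0.15Q → Q* = 42.8605, P* = 136.2791.
A tax t gives ΔQ = t/2.15 and wedge t, so DWL = t²/4.3.
t²/4.3 = 430 → t² = 1849 → t = 43.

43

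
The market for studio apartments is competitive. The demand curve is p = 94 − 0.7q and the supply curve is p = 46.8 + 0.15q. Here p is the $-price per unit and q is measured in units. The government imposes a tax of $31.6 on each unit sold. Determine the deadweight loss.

$587.39

Competitive equilibrium: 94 − 0.7q = 46.8 + 0.15q → q* = 55.5294, p* = 55.1294.
With the tax, the buyer price exceeds the seller price by 31.6: (94 − 0.7q) − (46.8 + 0.15q) = 31.6 → q' = 18.3529.
Δq = 55.5294 − 18.3529 = 37.1765; the wedge equals the tax, 31.6.
DWL = ½ × 37.1765 × 31.6 = $587.39.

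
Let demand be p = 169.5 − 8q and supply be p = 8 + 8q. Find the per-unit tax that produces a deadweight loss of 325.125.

102

Competitive equilibrium: 169.5 − 8q = 8 + 8q → q* = 10.0938, p* = 88.75.
A tax t gives Δq = t/16 and wedge t, so DWL = t²/32.
t²/32 = 325.125 → t² = 10404 → t = 102.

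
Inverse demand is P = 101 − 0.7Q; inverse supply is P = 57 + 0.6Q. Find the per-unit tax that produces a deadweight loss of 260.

Competitive equilibrium: 101 − 0.7Q = 57 + 0.6Q → Q* = 33.8462, P* = 77.3077.
A tax t gives ΔQ = t/1.3 and wedge t, so DWL = t²/2.6.
t²/2.6 = 260 → t² = 676 → t = 26.

26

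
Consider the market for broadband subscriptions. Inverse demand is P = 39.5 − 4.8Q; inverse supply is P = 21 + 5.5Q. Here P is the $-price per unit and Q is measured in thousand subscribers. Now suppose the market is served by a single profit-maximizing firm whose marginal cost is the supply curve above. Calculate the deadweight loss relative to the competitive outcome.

$1.68 thousand

Competitive equilibrium: 39.5 − 4.8Q = 21 + 5.5Q → Q* = 1.7961, P* = 30.8786.
Marginal revenue: MR = 39.5 − 9.6Q. Set MR = MC: 39.5 − 9.6Q = 21 + 5.5Q → Q_m = 1.2252.
Price P_m = 39.5 − 4.8·1.2252 = 33.619; MC(Q_m) = 21 + 5.5·1.2252 = 27.7386.
Competitive Q* = 1.7961, so ΔQ = 0.5709; wedge = 33.619 − 27.7386 = 5.8804.
The triangle = ½ × 0.5709 × 5.8804 = $1.68 thousand.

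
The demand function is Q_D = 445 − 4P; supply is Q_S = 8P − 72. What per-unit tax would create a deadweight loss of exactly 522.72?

In inverse form: demand P = 111.25 − 0.25Q, supply P = 9 + 0.125Q.
Competitive equilibrium: 111.25 − 0.25Q = 9 + 0.125Q → Q* = 272.6667, P* = 43.0833.
A tax t gives ΔQ = t/0.375 and wedge t, so DWL = t²/0.75.
t²/0.75 = 522.72 → t² = 392.04 → t = 19.8.

19.8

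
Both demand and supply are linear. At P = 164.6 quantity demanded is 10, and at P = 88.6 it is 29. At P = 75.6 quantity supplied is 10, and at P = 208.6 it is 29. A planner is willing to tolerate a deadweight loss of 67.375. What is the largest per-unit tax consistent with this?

38.5

Demand slope = (88.6 − 164.6)/(29 − 10) = −4, so P = 204.6 − 4Q.
Supply slope = (208.6 − 75.6)/(29 − 10) = 7, so P = 5.6 + 7Q.
Competitive equilibrium: 204.6 − 4Q = 5.6 + 7Q → Q* = 18.0909, P* = 132.2364.
A tax t gives ΔQ = t/11 and wedge t, so DWL = t²/22.
t²/22 = 67.375 → t² = 1482.25 → t = 38.5.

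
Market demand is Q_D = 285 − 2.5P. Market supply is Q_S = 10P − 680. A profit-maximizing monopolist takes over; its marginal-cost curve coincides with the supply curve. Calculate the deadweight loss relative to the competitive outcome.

417.98

In inverse form: demand P = 114 − 0.4Q, supply P = 68 + 0.1Q.
Competitive equilibrium: 114 − 0.4Q = 68 + 0.1Q → Q* = 92, P* = 77.2.
Marginal revenue: MR = 114 − 0.8Q. Set MR = MC: 114 − 0.8Q = 68 + 0.1Q → Q_m = 51.1111.
Price P_m = 114 − 0.4·51.1111 = 93.5556; MC(Q_m) = 68 + 0.1·51.1111 = 73.1111.
Competitive Q* = 92, so ΔQ = 40.8889; wedge = 93.5556 − 73.1111 = 20.4445.
The triangle = ½ × 40.8889 × 20.4445 = 417.98.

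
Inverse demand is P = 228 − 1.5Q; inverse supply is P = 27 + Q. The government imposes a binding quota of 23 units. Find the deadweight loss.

Competitive equilibrium: 228 − 1.5Q = 27 + Q → Q* = 80.4, P* = 107.4.
At Q = 23: demand price = 228 − 1.5·23 = 193.5; supply price = 27 + 1·23 = 50.
ΔQ = 80.4 − 23 = 57.4; wedge = 193.5 − 50 = 143.5.
Deadweight loss = ½ × 57.4 × 143.5 = 4118.45.

4118.45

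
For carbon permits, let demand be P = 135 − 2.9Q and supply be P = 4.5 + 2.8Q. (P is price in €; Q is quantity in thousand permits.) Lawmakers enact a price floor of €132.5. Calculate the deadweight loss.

€1383.50 thousand

Competitive equilibrium: 135 − 2.9Q = 4.5 + 2.8Q → Q* = 22.89474, P* = 68.60526.
At the floor P = 132.5, quantity demanded = (135 − 132.5)/2.9 = 0.86207.
Sellers' marginal cost at Q' = 0.86207: 4.5 + 2.8·0.86207 = 6.9138.
ΔQ = 22.89474 − 0.86207 = 22.03267; wedge = 132.5 − 6.9138 = 125.5862.
DWL = ½ × 22.03267 × 125.5862 = €1383.50 thousand.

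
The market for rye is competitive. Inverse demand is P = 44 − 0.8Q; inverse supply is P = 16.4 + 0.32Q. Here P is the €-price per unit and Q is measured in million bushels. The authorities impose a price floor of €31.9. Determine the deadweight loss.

Competitive equilibrium: 44 − 0.8Q = 16.4 + 0.32Q → Q* = 24.6429, P* = 24.2857.
At the floor P = 31.9, quantity demanded = (44 − 31.9)/0.8 = 15.125.
Sellers' marginal cost at Q' = 15.125: 16.4 + 0.32·15.125 = 21.24.
ΔQ = 24.6429 − 15.125 = 9.5179; wedge = 31.9 − 21.24 = 10.66.
The triangle = ½ × 9.5179 × 10.66 = €50.73 million.

€50.73 million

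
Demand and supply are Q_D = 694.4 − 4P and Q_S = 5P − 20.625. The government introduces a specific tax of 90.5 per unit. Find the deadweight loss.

In inverse form: demand P = 173.6 − 0.25Q, supply P = 4.125 + 0.2Q.
Competitive equilibrium: 173.6 − 0.25Q = 4.125 + 0.2Q → Q* = 376.6111, P* = 79.4472.
With the tax, the buyer price exceeds the seller price by 90.5: (173.6 − 0.25Q) − (4.125 + 0.2Q) = 90.5 → Q' = 175.5.
ΔQ = 376.6111 − 175.5 = 201.1111; the wedge equals the tax, 90.5.
Welfare loss = ½ × 201.1111 × 90.5 = 9100.28.

9100.28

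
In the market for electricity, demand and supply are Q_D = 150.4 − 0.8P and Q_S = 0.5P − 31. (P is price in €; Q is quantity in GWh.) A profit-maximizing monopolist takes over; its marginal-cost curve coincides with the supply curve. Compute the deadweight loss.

In inverse form: demand P = 188 − 1.25Q, supply P = 62 + 2Q.
Competitive equilibrium: 188 − 1.25Q = 62 + 2Q → Q* = 38.7692, P* = 139.5385.
Marginal revenue: MR = 188 − 2.5Q. Set MR = MC: 188 − 2.5Q = 62 + 2Q → Q_m = 28.
Price P_m = 188 − 1.25·28 = 153; MC(Q_m) = 62 + 2·28 = 118.
Competitive Q* = 38.7692, so ΔQ = 10.7692; wedge = 153 − 118 = 35.
The triangle = ½ × 10.7692 × 35 = €188.46.

€188.46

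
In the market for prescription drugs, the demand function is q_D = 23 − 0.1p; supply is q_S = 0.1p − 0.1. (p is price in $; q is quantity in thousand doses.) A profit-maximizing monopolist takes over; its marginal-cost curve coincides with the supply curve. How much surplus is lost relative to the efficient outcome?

In inverse form: demand p = 230 − 10q, supply p = 1 + 10q.
Competitive equilibrium: 230 − 10q = 1 + 10q → q* = 11.45, p* = 115.5.
Marginal revenue: MR = 230 − 20q. Set MR = MC: 230 − 20q = 1 + 10q → q_m = 7.6333.
Price p_m = 230 − 10·7.6333 = 153.667; MC(q_m) = 1 + 10·7.6333 = 77.333.
Competitive q* = 11.45, so Δq = 3.8167; wedge = 153.667 − 77.333 = 76.334.
DWL = ½ × 3.8167 × 76.334 = $145.67 thousand.

$145.67 thousand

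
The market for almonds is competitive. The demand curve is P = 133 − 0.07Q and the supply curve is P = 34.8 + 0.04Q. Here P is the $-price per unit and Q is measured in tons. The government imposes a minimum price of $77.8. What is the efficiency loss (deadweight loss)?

$596.66

Competitive equilibrium: 133 − 0.07Q = 34.8 + 0.04Q → Q* = 892.7273, P* = 70.5091.
At the floor P = 77.8, quantity demanded = (133 − 77.8)/0.07 = 788.5714.
Sellers' marginal cost at Q' = 788.5714: 34.8 + 0.04·788.5714 = 66.3429.
ΔQ = 892.7273 − 788.5714 = 104.1559; wedge = 77.8 − 66.3429 = 11.4571.
Deadweight loss = ½ × 104.1559 × 11.4571 = $596.66.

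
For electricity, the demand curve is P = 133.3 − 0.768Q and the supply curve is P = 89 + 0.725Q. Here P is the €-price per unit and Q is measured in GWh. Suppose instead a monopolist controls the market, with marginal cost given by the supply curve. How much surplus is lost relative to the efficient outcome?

€75.83

Competitive equilibrium: 133.3 − 0.768Q = 89 + 0.725Q → Q* = 29.6718, P* = 110.5121.
Marginal revenue: MR = 133.3 − 1.536Q. Set MR = MC: 133.3 − 1.536Q = 89 + 0.725Q → Q_m = 19.5931.
Price P_m = 133.3 − 0.768·19.5931 = 118.2525; MC(Q_m) = 89 + 0.725·19.5931 = 103.205.
Competitive Q* = 29.6718, so ΔQ = 10.0787; wedge = 118.2525 − 103.205 = 15.0475.
The triangle = ½ × 10.0787 × 15.0475 = €75.83.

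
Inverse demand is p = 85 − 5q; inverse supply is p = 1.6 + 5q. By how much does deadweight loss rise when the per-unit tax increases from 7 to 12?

Competitive equilibrium: 85 − 5q = 1.6 + 5q → q* = 8.34, p* = 43.3.
For a per-unit tax t: Δq = t/10, so DWL = ½·t·(t/10) = t²/20.
At t = 7: DWL = 2.45. At t = 12: DWL = 7.2.
Increase = 7.2 − 2.45 = 4.75.

4.75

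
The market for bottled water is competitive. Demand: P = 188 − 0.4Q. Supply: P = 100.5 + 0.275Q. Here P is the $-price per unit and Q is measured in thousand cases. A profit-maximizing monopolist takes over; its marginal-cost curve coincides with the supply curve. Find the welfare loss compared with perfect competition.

$785.21 thousand

Competitive equilibrium: 188 − 0.4Q = 100.5 + 0.275Q → Q* = 129.6296, P* = 136.1481.
Marginal revenue: MR = 188 − 0.8Q. Set MR = MC: 188 − 0.8Q = 100.5 + 0.275Q → Q_m = 81.3953.
Price P_m = 188 − 0.4·81.3953 = 155.4419; MC(Q_m) = 100.5 + 0.275·81.3953 = 122.8837.
Competitive Q* = 129.6296, so ΔQ = 48.2343; wedge = 155.4419 − 122.8837 = 32.5582.
Deadweight loss = ½ × 48.2343 × 32.5582 = $785.21 thousand.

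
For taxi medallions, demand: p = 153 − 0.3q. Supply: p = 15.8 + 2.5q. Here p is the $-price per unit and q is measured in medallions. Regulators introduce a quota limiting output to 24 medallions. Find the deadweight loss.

$875

Competitive equilibrium: 153 − 0.3q = 15.8 + 2.5q → q* = 49, p* = 138.3.
At q = 24: demand price = 153 − 0.3·24 = 145.8; supply price = 15.8 + 2.5·24 = 75.8.
Δq = 49 − 24 = 25; wedge = 145.8 − 75.8 = 70.
The triangle = ½ × 25 × 70 = $875.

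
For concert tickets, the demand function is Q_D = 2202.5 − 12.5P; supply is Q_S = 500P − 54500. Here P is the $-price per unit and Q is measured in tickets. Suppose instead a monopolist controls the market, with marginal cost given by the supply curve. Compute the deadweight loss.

$6714.98

In inverse form: demand P = 176.2 − 0.08Q, supply P = 109 + 0.002Q.
Competitive equilibrium: 176.2 − 0.08Q = 109 + 0.002Q → Q* = 819.5122, P* = 110.639.
Marginal revenue: MR = 176.2 − 0.16Q. Set MR = MC: 176.2 − 0.16Q = 109 + 0.002Q → Q_m = 414.8148.
Price P_m = 176.2 − 0.08·414.8148 = 143.0148; MC(Q_m) = 109 + 0.002·414.8148 = 109.8296.
Competitive Q* = 819.5122, so ΔQ = 404.6974; wedge = 143.0148 − 109.8296 = 33.1852.
The triangle = ½ × 404.6974 × 33.1852 = $6714.98.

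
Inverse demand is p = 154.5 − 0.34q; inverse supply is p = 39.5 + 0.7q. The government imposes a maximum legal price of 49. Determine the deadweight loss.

4893.23

Competitive equilibrium: 154.5 − 0.34q = 39.5 + 0.7q → q* = 110.5769, p* = 116.9038.
At the ceiling p = 49, quantity supplied = (49 − 39.5)/0.7 = 13.5714.
Willingness to pay at q' = 13.5714: 154.5 − 0.34·13.5714 = 149.8857.
Δq = 110.5769 − 13.5714 = 97.0055; wedge = 149.8857 − 49 = 100.8857.
The triangle = ½ × 97.0055 × 100.8857 = 4893.23.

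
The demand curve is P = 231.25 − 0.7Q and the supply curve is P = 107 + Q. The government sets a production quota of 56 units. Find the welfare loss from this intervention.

Competitive equilibrium: 231.25 − 0.7Q = 107 + Q → Q* = 73.0882, P* = 180.0882.
At Q = 56: demand price = 231.25 − 0.7·56 = 192.05; supply price = 107 + 1·56 = 163.
ΔQ = 73.0882 − 56 = 17.0882; wedge = 192.05 − 163 = 29.05.
DWL = ½ × 17.0882 × 29.05 = 248.21.

248.21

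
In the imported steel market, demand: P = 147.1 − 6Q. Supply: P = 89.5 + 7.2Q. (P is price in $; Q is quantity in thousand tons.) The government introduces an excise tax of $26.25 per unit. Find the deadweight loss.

$26.10 thousand

Competitive equilibrium: 147.1 − 6Q = 89.5 + 7.2Q → Q* = 4.3636, P* = 120.9182.
With the tax, the buyer price exceeds the seller price by 26.25: (147.1 − 6Q) − (89.5 + 7.2Q) = 26.25 → Q' = 2.375.
ΔQ = 4.3636 − 2.375 = 1.9886; the wedge equals the tax, 26.25.
The triangle = ½ × 1.9886 × 26.25 = $26.10 thousand.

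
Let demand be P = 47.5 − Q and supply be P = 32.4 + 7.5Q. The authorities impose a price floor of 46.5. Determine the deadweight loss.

2.56

Competitive equilibrium: 47.5 − Q = 32.4 + 7.5Q → Q* = 1.7765, P* = 45.7235.
At the floor P = 46.5, quantity demanded = (47.5 − 46.5)/1 = 1.
Sellers' marginal cost at Q' = 1: 32.4 + 7.5·1 = 39.9.
ΔQ = 1.7765 − 1 = 0.7765; wedge = 46.5 − 39.9 = 6.6.
The triangle = ½ × 0.7765 × 6.6 = 2.56.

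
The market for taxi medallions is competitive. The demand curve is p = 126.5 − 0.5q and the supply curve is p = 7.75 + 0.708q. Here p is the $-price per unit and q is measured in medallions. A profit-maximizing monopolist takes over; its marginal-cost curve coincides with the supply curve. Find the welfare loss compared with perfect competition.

$500.19

Competitive equilibrium: 126.5 − 0.5q = 7.75 + 0.708q → q* = 98.303, p* = 77.3485.
Marginal revenue: MR = 126.5 − q. Set MR = MC: 126.5 − q = 7.75 + 0.708q → q_m = 69.5258.
Price p_m = 126.5 − 0.5·69.5258 = 91.7371; MC(q_m) = 7.75 + 0.708·69.5258 = 56.9743.
Competitive q* = 98.303, so Δq = 28.7772; wedge = 91.7371 − 56.9743 = 34.7628.
DWL = ½ × 28.7772 × 34.7628 = $500.19.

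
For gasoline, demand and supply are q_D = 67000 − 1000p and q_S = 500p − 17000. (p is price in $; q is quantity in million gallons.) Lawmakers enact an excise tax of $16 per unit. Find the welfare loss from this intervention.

In inverse form: demand p = 67 − 0.001q, supply p = 34 + 0.002q.
Competitive equilibrium: 67 − 0.001q = 34 + 0.002q → q* = 11000, p* = 56.
With the tax, the buyer price exceeds the seller price by 16: (67 − 0.001q) − (34 + 0.002q) = 16 → q' = 5666.6667.
Δq = 11000 − 5666.6667 = 5333.3333; the wedge equals the tax, 16.
Welfare loss = ½ × 5333.3333 × 16 = $42666.67 million.

$42666.67 million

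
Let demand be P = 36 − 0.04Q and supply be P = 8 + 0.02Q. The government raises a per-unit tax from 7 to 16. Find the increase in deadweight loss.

1725

Competitive equilibrium: 36 − 0.04Q = 8 + 0.02Q → Q* = 466.6667, P* = 17.3333.
For a per-unit tax t: ΔQ = t/0.06, so DWL = ½·t·(t/0.06) = t²/0.12.
At t = 7: DWL = 408.333. At t = 16: DWL = 2133.333.
Increase = 2133.333 − 408.333 = 1725.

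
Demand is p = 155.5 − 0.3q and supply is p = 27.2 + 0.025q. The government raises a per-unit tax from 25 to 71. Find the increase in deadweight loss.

6793.85

Competitive equilibrium: 155.5 − 0.3q = 27.2 + 0.025q → q* = 394.7692, p* = 37.0692.
For a per-unit tax t: Δq = t/0.325, so DWL = ½·t·(t/0.325) = t²/0.65.
At t = 25: DWL = 961.538. At t = 71: DWL = 7755.385.
Increase = 7755.385 − 961.538 = 6793.85.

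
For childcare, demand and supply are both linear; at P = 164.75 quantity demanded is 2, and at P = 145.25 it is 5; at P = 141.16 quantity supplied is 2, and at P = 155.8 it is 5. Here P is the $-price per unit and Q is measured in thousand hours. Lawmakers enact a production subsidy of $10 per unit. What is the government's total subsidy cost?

Demand slope = (145.25 − 164.75)/(5 − 2) = −6.5, so P = 177.75 − 6.5Q.
Supply slope = (155.8 − 141.16)/(5 − 2) = 4.88, so P = 131.4 + 4.88Q.
Competitive equilibrium: 177.75 − 6.5Q = 131.4 + 4.88Q → Q* = 4.0729, P* = 151.2759.
The subsidy lowers effective supply by 10: P = 121.4 + 4.88Q.
New quantity: 177.75 − 6.5Q = 121.4 + 4.88Q → Q' = 4.9517.
Total subsidy cost = 10 × 4.9517 = $49.52 thousand.

$49.52 thousand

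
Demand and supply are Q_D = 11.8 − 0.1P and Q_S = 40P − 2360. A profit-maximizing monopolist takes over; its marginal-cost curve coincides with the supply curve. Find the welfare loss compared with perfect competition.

In inverse form: demand P = 118 − 10Q, supply P = 59 + 0.025Q.
Competitive equilibrium: 118 − 10Q = 59 + 0.025Q → Q* = 5.8853, P* = 59.1471.
Marginal revenue: MR = 118 − 20Q. Set MR = MC: 118 − 20Q = 59 + 0.025Q → Q_m = 2.9463.
Price P_m = 118 − 10·2.9463 = 88.537; MC(Q_m) = 59 + 0.025·2.9463 = 59.0737.
Competitive Q* = 5.8853, so ΔQ = 2.939; wedge = 88.537 − 59.0737 = 29.4633.
DWL = ½ × 2.939 × 29.4633 = 43.30.

43.30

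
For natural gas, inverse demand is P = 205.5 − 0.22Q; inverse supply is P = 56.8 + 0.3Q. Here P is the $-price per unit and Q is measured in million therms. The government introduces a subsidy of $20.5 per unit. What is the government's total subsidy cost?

Competitive equilibrium: 205.5 − 0.22Q = 56.8 + 0.3Q → Q* = 285.9615, P* = 142.5885.
The subsidy lowers effective supply by 20.5: P = 36.3 + 0.3Q.
New quantity: 205.5 − 0.22Q = 36.3 + 0.3Q → Q' = 325.3846.
Total subsidy cost = 20.5 × 325.3846 = $6670.38 million.

$6670.38 million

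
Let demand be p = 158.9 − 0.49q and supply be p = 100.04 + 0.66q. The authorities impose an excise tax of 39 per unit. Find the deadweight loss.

661.30

Competitive equilibrium: 158.9 − 0.49q = 100.04 + 0.66q → q* = 51.1826, p* = 133.8205.
With the tax, the buyer price exceeds the seller price by 39: (158.9 − 0.49q) − (100.04 + 0.66q) = 39 → q' = 17.2696.
Δq = 51.1826 − 17.2696 = 33.913; the wedge equals the tax, 39.
DWL = ½ × 33.913 × 39 = 661.30.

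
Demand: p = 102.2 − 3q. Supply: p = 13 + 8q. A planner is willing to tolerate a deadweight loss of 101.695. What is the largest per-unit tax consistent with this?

Competitive equilibrium: 102.2 − 3q = 13 + 8q → q* = 8.1091, p* = 77.8727.
A tax t gives Δq = t/11 and wedge t, so DWL = t²/22.
t²/22 = 101.695 → t² = 2237.29 → t = 47.3.

47.3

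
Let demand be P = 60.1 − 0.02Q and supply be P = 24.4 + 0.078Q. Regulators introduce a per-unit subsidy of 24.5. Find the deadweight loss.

Competitive equilibrium: 60.1 − 0.02Q = 24.4 + 0.078Q → Q* = 364.2857, P* = 52.8143.
The subsidy lowers effective supply by 24.5: P = 0.078Q − 0.1.
New quantity: 60.1 − 0.02Q = 0.078Q − 0.1 → Q' = 614.2857.
Overproduction ΔQ = 614.2857 − 364.2857 = 250; wedge = subsidy = 24.5.
Deadweight loss = ½ × 250 × 24.5 = 3062.50.

3062.50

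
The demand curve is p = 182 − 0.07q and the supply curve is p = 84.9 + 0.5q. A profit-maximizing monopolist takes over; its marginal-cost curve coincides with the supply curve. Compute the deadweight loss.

Competitive equilibrium: 182 − 0.07q = 84.9 + 0.5q → q* = 170.3509, p* = 170.0754.
Marginal revenue: MR = 182 − 0.14q. Set MR = MC: 182 − 0.14q = 84.9 + 0.5q → q_m = 151.7188.
Price p_m = 182 − 0.07·151.7188 = 171.3797; MC(q_m) = 84.9 + 0.5·151.7188 = 160.7594.
Competitive q* = 170.3509, so Δq = 18.6321; wedge = 171.3797 − 160.7594 = 10.6203.
The triangle = ½ × 18.6321 × 10.6203 = 98.94.

98.94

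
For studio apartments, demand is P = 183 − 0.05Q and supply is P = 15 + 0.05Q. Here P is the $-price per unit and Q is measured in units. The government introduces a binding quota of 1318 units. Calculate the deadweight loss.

Competitive equilibrium: 183 − 0.05Q = 15 + 0.05Q → Q* = 1680, P* = 99.
At Q = 1318: demand price = 183 − 0.05·1318 = 117.1; supply price = 15 + 0.05·1318 = 80.9.
ΔQ = 1680 − 1318 = 362; wedge = 117.1 − 80.9 = 36.2.
DWL = ½ × 362 × 36.2 = $6552.20.

$6552.20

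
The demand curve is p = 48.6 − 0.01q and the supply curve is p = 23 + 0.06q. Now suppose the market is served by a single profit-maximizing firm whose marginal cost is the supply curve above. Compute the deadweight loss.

Competitive equilibrium: 48.6 − 0.01q = 23 + 0.06q → q* = 365.7143, p* = 44.9429.
Marginal revenue: MR = 48.6 − 0.02q. Set MR = MC: 48.6 − 0.02q = 23 + 0.06q → q_m = 320.
Price p_m = 48.6 − 0.01·320 = 45.4; MC(q_m) = 23 + 0.06·320 = 42.2.
Competitive q* = 365.7143, so Δq = 45.7143; wedge = 45.4 − 42.2 = 3.2.
Deadweight loss = ½ × 45.7143 × 3.2 = 73.14.

73.14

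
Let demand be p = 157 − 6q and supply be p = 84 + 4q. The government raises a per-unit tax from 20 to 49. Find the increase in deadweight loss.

Competitive equilibrium: 157 − 6q = 84 + 4q → q* = 7.3, p* = 113.2.
For a per-unit tax t: Δq = t/10, so DWL = ½·t·(t/10) = t²/20.
At t = 20: DWL = 20. At t = 49: DWL = 120.05.
Increase = 120.05 − 20 = 100.05.

100.05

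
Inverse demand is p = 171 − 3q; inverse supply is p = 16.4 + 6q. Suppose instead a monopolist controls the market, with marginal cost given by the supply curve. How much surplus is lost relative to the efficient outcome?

Competitive equilibrium: 171 − 3q = 16.4 + 6q → q* = 17.1778, p* = 119.4667.
Marginal revenue: MR = 171 − 6q. Set MR = MC: 171 − 6q = 16.4 + 6q → q_m = 12.8833.
Price p_m = 171 − 3·12.8833 = 132.3501; MC(q_m) = 16.4 + 6·12.8833 = 93.6998.
Competitive q* = 17.1778, so Δq = 4.2945; wedge = 132.3501 − 93.6998 = 38.6503.
The triangle = ½ × 4.2945 × 38.6503 = 82.99.

82.99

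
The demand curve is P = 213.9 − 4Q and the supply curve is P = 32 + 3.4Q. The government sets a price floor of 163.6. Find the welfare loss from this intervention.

Competitive equilibrium: 213.9 − 4Q = 32 + 3.4Q → Q* = 24.5811, P* = 115.5757.
At the floor P = 163.6, quantity demanded = (213.9 − 163.6)/4 = 12.575.
Sellers' marginal cost at Q' = 12.575: 32 + 3.4·12.575 = 74.755.
ΔQ = 24.5811 − 12.575 = 12.0061; wedge = 163.6 − 74.755 = 88.845.
DWL = ½ × 12.0061 × 88.845 = 533.34.

533.34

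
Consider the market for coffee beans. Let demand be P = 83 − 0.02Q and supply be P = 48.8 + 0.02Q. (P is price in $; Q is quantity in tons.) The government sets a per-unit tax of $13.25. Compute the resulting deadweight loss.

Competitive equilibrium: 83 − 0.02Q = 48.8 + 0.02Q → Q* = 855, P* = 65.9.
With the tax, the buyer price exceeds the seller price by 13.25: (83 − 0.02Q) − (48.8 + 0.02Q) = 13.25 → Q' = 523.75.
ΔQ = 855 − 523.75 = 331.25; the wedge equals the tax, 13.25.
The triangle = ½ × 331.25 × 13.25 = $2194.53.

$2194.53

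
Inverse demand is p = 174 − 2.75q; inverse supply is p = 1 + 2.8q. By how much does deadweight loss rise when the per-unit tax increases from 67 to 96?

425.86

Competitive equilibrium: 174 − 2.75q = 1 + 2.8q → q* = 31.1712, p* = 88.2793.
For a per-unit tax t: Δq = t/5.55, so DWL = ½·t·(t/5.55) = t²/11.1.
At t = 67: DWL = 404.414. At t = 96: DWL = 830.27.
Increase = 830.27 − 404.414 = 425.86.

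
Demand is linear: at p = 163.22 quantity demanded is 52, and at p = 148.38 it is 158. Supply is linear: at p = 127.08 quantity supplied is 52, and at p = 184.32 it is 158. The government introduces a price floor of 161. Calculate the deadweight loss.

472.78

Demand slope = (148.38 − 163.22)/(158 − 52) = −0.14, so p = 170.5 − 0.14q.
Supply slope = (184.32 − 127.08)/(158 − 52) = 0.54, so p = 99 + 0.54q.
Competitive equilibrium: 170.5 − 0.14q = 99 + 0.54q → q* = 105.1471, p* = 155.7794.
At the floor p = 161, quantity demanded = (170.5 − 161)/0.14 = 67.8571.
Sellers' marginal cost at q' = 67.8571: 99 + 0.54·67.8571 = 135.6428.
Δq = 105.1471 − 67.8571 = 37.29; wedge = 161 − 135.6428 = 25.3572.
Deadweight loss = ½ × 37.29 × 25.3572 = 472.78.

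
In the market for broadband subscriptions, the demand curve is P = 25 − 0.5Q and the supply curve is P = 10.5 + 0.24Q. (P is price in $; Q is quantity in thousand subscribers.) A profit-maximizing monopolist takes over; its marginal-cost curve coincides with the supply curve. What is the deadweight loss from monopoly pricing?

$23.10 thousand

Competitive equilibrium: 25 − 0.5Q = 10.5 + 0.24Q → Q* = 19.5946, P* = 15.2027.
Marginal revenue: MR = 25 − Q. Set MR = MC: 25 − Q = 10.5 + 0.24Q → Q_m = 11.6935.
Price P_m = 25 − 0.5·11.6935 = 19.1533; MC(Q_m) = 10.5 + 0.24·11.6935 = 13.3064.
Competitive Q* = 19.5946, so ΔQ = 7.9011; wedge = 19.1533 − 13.3064 = 5.8469.
Welfare loss = ½ × 7.9011 × 5.8469 = $23.10 thousand.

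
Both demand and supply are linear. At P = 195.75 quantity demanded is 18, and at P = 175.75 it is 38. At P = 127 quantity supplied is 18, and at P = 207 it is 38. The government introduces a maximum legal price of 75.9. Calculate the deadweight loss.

Demand slope = (175.75 − 195.75)/(38 − 18) = −1, so P = 213.75 − Q.
Supply slope = (207 − 127)/(38 − 18) = 4, so P = 55 + 4Q.
Competitive equilibrium: 213.75 − Q = 55 + 4Q → Q* = 31.75, P* = 182.
At the ceiling P = 75.9, quantity supplied = (75.9 − 55)/4 = 5.225.
Willingness to pay at Q' = 5.225: 213.75 − 1·5.225 = 208.525.
ΔQ = 31.75 − 5.225 = 26.525; wedge = 208.525 − 75.9 = 132.625.
Deadweight loss = ½ × 26.525 × 132.625 = 1758.94.

1758.94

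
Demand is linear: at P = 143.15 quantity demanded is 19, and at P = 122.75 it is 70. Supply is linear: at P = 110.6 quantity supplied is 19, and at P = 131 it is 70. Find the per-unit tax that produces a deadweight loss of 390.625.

Demand slope = (122.75 − 143.15)/(70 − 19) = −0.4, so P = 150.75 − 0.4Q.
Supply slope = (131 − 110.6)/(70 − 19) = 0.4, so P = 103 + 0.4Q.
Competitive equilibrium: 150.75 − 0.4Q = 103 + 0.4Q → Q* = 59.6875, P* = 126.875.
A tax t gives ΔQ = t/0.8 and wedge t, so DWL = t²/1.6.
t²/1.6 = 390.625 → t² = 625 → t = 25.

25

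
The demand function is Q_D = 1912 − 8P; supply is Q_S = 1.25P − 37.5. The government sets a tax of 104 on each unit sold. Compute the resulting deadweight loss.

5846.49

In inverse form: demand P = 239 − 0.125Q, supply P = 30 + 0.8Q.
Competitive equilibrium: 239 − 0.125Q = 30 + 0.8Q → Q* = 225.94595, P* = 210.75676.
With the tax, the buyer price exceeds the seller price by 104: (239 − 0.125Q) − (30 + 0.8Q) = 104 → Q' = 113.51351.
ΔQ = 225.94595 − 113.51351 = 112.43244; the wedge equals the tax, 104.
Welfare loss = ½ × 112.43244 × 104 = 5846.49.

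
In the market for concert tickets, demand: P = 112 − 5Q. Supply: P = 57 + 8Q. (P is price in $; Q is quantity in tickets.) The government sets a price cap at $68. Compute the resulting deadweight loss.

$53.01

Competitive equilibrium: 112 − 5Q = 57 + 8Q → Q* = 4.2308, P* = 90.8462.
At the ceiling P = 68, quantity supplied = (68 − 57)/8 = 1.375.
Willingness to pay at Q' = 1.375: 112 − 5·1.375 = 105.125.
ΔQ = 4.2308 − 1.375 = 2.8558; wedge = 105.125 − 68 = 37.125.
DWL = ½ × 2.8558 × 37.125 = $53.01.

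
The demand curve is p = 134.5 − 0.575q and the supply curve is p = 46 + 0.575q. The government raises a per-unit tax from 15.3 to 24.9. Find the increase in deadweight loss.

Competitive equilibrium: 134.5 − 0.575q = 46 + 0.575q → q* = 76.9565, p* = 90.25.
For a per-unit tax t: Δq = t/1.15, so DWL = ½·t·(t/1.15) = t²/2.3.
At t = 15.3: DWL = 101.778. At t = 24.9: DWL = 269.57.
Increase = 269.57 − 101.778 = 167.79.

167.79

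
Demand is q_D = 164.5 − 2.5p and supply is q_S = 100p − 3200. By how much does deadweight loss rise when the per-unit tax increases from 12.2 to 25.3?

599.09

In inverse form: demand p = 65.8 − 0.4q, supply p = 32 + 0.01q.
Competitive equilibrium: 65.8 − 0.4q = 32 + 0.01q → q* = 82.439, p* = 32.8244.
For a per-unit tax t: Δq = t/0.41, so DWL = ½·t·(t/0.41) = t²/0.82.
At t = 12.2: DWL = 181.512. At t = 25.3: DWL = 780.598.
Increase = 780.598 − 181.512 = 599.09.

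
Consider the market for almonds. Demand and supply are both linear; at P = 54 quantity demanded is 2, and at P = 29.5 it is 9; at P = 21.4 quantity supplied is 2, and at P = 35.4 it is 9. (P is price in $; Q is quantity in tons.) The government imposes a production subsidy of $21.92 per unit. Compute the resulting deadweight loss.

$43.68

Demand slope = (29.5 − 54)/(9 − 2) = −3.5, so P = 61 − 3.5Q.
Supply slope = (35.4 − 21.4)/(9 − 2) = 2, so P = 17.4 + 2Q.
Competitive equilibrium: 61 − 3.5Q = 17.4 + 2Q → Q* = 7.9273, P* = 33.2545.
The subsidy lowers effective supply by 21.92: P = 2Q − 4.52.
New quantity: 61 − 3.5Q = 2Q − 4.52 → Q' = 11.9127.
Overproduction ΔQ = 11.9127 − 7.9273 = 3.9854; wedge = subsidy = 21.92.
DWL = ½ × 3.9854 × 21.92 = $43.68.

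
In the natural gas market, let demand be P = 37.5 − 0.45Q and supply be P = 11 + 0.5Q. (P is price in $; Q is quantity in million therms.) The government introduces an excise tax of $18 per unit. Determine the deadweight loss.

$170.53 million

Competitive equilibrium: 37.5 − 0.45Q = 11 + 0.5Q → Q* = 27.8947, P* = 24.9474.
With the tax, the buyer price exceeds the seller price by 18: (37.5 − 0.45Q) − (11 + 0.5Q) = 18 → Q' = 8.9474.
ΔQ = 27.8947 − 8.9474 = 18.9473; the wedge equals the tax, 18.
Welfare loss = ½ × 18.9473 × 18 = $170.53 million.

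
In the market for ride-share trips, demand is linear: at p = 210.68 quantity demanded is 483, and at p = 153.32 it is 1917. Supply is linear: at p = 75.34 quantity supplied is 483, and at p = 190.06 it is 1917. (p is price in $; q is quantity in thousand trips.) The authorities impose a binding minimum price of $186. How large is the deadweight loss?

$15657.04 thousand

Demand slope = (153.32 − 210.68)/(1917 − 483) = −0.04, so p = 230 − 0.04q.
Supply slope = (190.06 − 75.34)/(1917 − 483) = 0.08, so p = 36.7 + 0.08q.
Competitive equilibrium: 230 − 0.04q = 36.7 + 0.08q → q* = 1610.8333, p* = 165.5667.
At the floor p = 186, quantity demanded = (230 − 186)/0.04 = 1100.
Sellers' marginal cost at q' = 1100: 36.7 + 0.08·1100 = 124.7.
Δq = 1610.8333 − 1100 = 510.8333; wedge = 186 − 124.7 = 61.3.
The triangle = ½ × 510.8333 × 61.3 = $15657.04 thousand.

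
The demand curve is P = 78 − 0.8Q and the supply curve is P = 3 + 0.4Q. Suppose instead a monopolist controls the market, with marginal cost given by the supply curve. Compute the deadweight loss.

Competitive equilibrium: 78 − 0.8Q = 3 + 0.4Q → Q* = 62.5, P* = 28.
Marginal revenue: MR = 78 − 1.6Q. Set MR = MC: 78 − 1.6Q = 3 + 0.4Q → Q_m = 37.5.
Price P_m = 78 − 0.8·37.5 = 48; MC(Q_m) = 3 + 0.4·37.5 = 18.
Competitive Q* = 62.5, so ΔQ = 25; wedge = 48 − 18 = 30.
DWL = ½ × 25 × 30 = 375.

375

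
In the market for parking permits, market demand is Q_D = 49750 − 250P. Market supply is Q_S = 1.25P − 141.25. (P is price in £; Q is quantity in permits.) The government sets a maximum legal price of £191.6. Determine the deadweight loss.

In inverse form: demand P = 199 − 0.004Q, supply P = 113 + 0.8Q.
Competitive equilibrium: 199 − 0.004Q = 113 + 0.8Q → Q* = 106.9652, P* = 198.5721.
At the ceiling P = 191.6, quantity supplied = (191.6 − 113)/0.8 = 98.25.
Willingness to pay at Q' = 98.25: 199 − 0.004·98.25 = 198.607.
ΔQ = 106.9652 − 98.25 = 8.7152; wedge = 198.607 − 191.6 = 7.007.
DWL = ½ × 8.7152 × 7.007 = £30.53.

£30.53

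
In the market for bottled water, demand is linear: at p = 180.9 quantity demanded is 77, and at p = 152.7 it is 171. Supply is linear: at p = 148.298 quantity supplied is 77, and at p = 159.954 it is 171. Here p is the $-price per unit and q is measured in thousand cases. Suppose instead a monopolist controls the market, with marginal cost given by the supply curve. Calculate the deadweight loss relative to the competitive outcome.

$862.05 thousand

Demand slope = (152.7 − 180.9)/(171 − 77) = −0.3, so p = 204 − 0.3q.
Supply slope = (159.954 − 148.298)/(171 − 77) = 0.124, so p = 138.75 + 0.124q.
Competitive equilibrium: 204 − 0.3q = 138.75 + 0.124q → q* = 153.8915, p* = 157.8325.
Marginal revenue: MR = 204 − 0.6q. Set MR = MC: 204 − 0.6q = 138.75 + 0.124q → q_m = 90.1243.
Price p_m = 204 − 0.3·90.1243 = 176.9627; MC(q_m) = 138.75 + 0.124·90.1243 = 149.9254.
Competitive q* = 153.8915, so Δq = 63.7672; wedge = 176.9627 − 149.9254 = 27.0373.
Deadweight loss = ½ × 63.7672 × 27.0373 = $862.05 thousand.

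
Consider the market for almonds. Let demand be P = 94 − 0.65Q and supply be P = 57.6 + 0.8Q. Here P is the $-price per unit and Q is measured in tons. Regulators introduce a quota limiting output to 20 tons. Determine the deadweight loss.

$18.88

Competitive equilibrium: 94 − 0.65Q = 57.6 + 0.8Q → Q* = 25.1034, P* = 77.6828.
At Q = 20: demand price = 94 − 0.65·20 = 81; supply price = 57.6 + 0.8·20 = 73.6.
ΔQ = 25.1034 − 20 = 5.1034; wedge = 81 − 73.6 = 7.4.
The triangle = ½ × 5.1034 × 7.4 = $18.88.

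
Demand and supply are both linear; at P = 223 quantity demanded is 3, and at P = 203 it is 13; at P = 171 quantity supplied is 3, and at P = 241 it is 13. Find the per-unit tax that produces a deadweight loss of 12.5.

Demand slope = (203 − 223)/(13 − 3) = −2, so P = 229 − 2Q.
Supply slope = (241 − 171)/(13 − 3) = 7, so P = 150 + 7Q.
Competitive equilibrium: 229 − 2Q = 150 + 7Q → Q* = 8.7778, P* = 211.4444.
A tax t gives ΔQ = t/9 and wedge t, so DWL = t²/18.
t²/18 = 12.5 → t² = 225 → t = 15.

15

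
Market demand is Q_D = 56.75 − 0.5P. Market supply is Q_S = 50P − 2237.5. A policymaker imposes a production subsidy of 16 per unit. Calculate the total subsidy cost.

671.29

In inverse form: demand P = 113.5 − 2Q, supply P = 44.75 + 0.02Q.
Competitive equilibrium: 113.5 − 2Q = 44.75 + 0.02Q → Q* = 34.0347, P* = 45.4307.
The subsidy lowers effective supply by 16: P = 28.75 + 0.02Q.
New quantity: 113.5 − 2Q = 28.75 + 0.02Q → Q' = 41.9554.
Total subsidy cost = 16 × 41.9554 = 671.29.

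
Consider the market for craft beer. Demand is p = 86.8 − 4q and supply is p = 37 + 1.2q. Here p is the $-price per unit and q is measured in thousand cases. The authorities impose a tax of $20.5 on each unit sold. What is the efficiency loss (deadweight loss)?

Competitive equilibrium: 86.8 − 4q = 37 + 1.2q → q* = 9.5769, p* = 48.4923.
With the tax, the buyer price exceeds the seller price by 20.5: (86.8 − 4q) − (37 + 1.2q) = 20.5 → q' = 5.6346.
Δq = 9.5769 − 5.6346 = 3.9423; the wedge equals the tax, 20.5.
The triangle = ½ × 3.9423 × 20.5 = $40.41 thousand.

$40.41 thousand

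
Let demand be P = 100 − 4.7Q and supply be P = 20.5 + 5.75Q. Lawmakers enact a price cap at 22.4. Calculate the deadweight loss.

276.71

Competitive equilibrium: 100 − 4.7Q = 20.5 + 5.75Q → Q* = 7.6077, P* = 64.244.
At the ceiling P = 22.4, quantity supplied = (22.4 − 20.5)/5.75 = 0.3304.
Willingness to pay at Q' = 0.3304: 100 − 4.7·0.3304 = 98.4471.
ΔQ = 7.6077 − 0.3304 = 7.2773; wedge = 98.4471 − 22.4 = 76.0471.
Deadweight loss = ½ × 7.2773 × 76.0471 = 276.71.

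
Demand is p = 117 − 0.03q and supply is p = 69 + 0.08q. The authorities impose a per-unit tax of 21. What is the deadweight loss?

2004.55

Competitive equilibrium: 117 − 0.03q = 69 + 0.08q → q* = 436.3636, p* = 103.9091.
With the tax, the buyer price exceeds the seller price by 21: (117 − 0.03q) − (69 + 0.08q) = 21 → q' = 245.4545.
Δq = 436.3636 − 245.4545 = 190.9091; the wedge equals the tax, 21.
Welfare loss = ½ × 190.9091 × 21 = 2004.55.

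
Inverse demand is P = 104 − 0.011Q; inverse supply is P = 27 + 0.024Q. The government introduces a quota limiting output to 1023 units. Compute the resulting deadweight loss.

24243.26

Competitive equilibrium: 104 − 0.011Q = 27 + 0.024Q → Q* = 2200, P* = 79.8.
At Q = 1023: demand price = 104 − 0.011·1023 = 92.747; supply price = 27 + 0.024·1023 = 51.552.
ΔQ = 2200 − 1023 = 1177; wedge = 92.747 − 51.552 = 41.195.
DWL = ½ × 1177 × 41.195 = 24243.26.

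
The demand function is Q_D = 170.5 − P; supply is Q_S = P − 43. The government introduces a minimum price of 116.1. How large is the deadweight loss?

In inverse form: demand P = 170.5 − Q, supply P = 43 + Q.
Competitive equilibrium: 170.5 − Q = 43 + Q → Q* = 63.75, P* = 106.75.
At the floor P = 116.1, quantity demanded = (170.5 − 116.1)/1 = 54.4.
Sellers' marginal cost at Q' = 54.4: 43 + 1·54.4 = 97.4.
ΔQ = 63.75 − 54.4 = 9.35; wedge = 116.1 − 97.4 = 18.7.
Deadweight loss = ½ × 9.35 × 18.7 = 87.42.

87.42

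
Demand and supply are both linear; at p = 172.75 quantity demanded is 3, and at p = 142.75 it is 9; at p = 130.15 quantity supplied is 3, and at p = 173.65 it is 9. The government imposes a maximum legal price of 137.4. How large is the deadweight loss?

37.60

Demand slope = (142.75 − 172.75)/(9 − 3) = −5, so p = 187.75 − 5q.
Supply slope = (173.65 − 130.15)/(9 − 3) = 7.25, so p = 108.4 + 7.25q.
Competitive equilibrium: 187.75 − 5q = 108.4 + 7.25q → q* = 6.4776, p* = 155.3622.
At the ceiling p = 137.4, quantity supplied = (137.4 − 108.4)/7.25 = 4.
Willingness to pay at q' = 4: 187.75 − 5·4 = 167.75.
Δq = 6.4776 − 4 = 2.4776; wedge = 167.75 − 137.4 = 30.35.
The triangle = ½ × 2.4776 × 30.35 = 37.60.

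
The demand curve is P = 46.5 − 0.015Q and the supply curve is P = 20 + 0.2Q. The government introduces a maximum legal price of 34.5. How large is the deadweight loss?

276.94

Competitive equilibrium: 46.5 − 0.015Q = 20 + 0.2Q → Q* = 123.2558, P* = 44.6512.
At the ceiling P = 34.5, quantity supplied = (34.5 − 20)/0.2 = 72.5.
Willingness to pay at Q' = 72.5: 46.5 − 0.015·72.5 = 45.4125.
ΔQ = 123.2558 − 72.5 = 50.7558; wedge = 45.4125 − 34.5 = 10.9125.
Deadweight loss = ½ × 50.7558 × 10.9125 = 276.94.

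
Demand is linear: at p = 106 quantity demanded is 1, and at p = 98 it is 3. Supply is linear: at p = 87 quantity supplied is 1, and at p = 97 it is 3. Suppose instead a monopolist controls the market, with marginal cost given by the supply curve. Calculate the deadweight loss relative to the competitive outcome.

Demand slope = (98 − 106)/(3 − 1) = −4, so p = 110 − 4q.
Supply slope = (97 − 87)/(3 − 1) = 5, so p = 82 + 5q.
Competitive equilibrium: 110 − 4q = 82 + 5q → q* = 3.1111, p* = 97.5556.
Marginal revenue: MR = 110 − 8q. Set MR = MC: 110 − 8q = 82 + 5q → q_m = 2.1538.
Price p_m = 110 − 4·2.1538 = 101.3848; MC(q_m) = 82 + 5·2.1538 = 92.769.
Competitive q* = 3.1111, so Δq = 0.9573; wedge = 101.3848 − 92.769 = 8.6158.
DWL = ½ × 0.9573 × 8.6158 = 4.12.

4.12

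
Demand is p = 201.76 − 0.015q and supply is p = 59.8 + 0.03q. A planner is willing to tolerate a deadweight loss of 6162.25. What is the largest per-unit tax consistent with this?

23.55

Competitive equilibrium: 201.76 − 0.015q = 59.8 + 0.03q → q* = 3154.6667, p* = 154.44.
A tax t gives Δq = t/0.045 and wedge t, so DWL = t²/0.09.
t²/0.09 = 6162.25 → t² = 554.6025 → t = 23.55.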